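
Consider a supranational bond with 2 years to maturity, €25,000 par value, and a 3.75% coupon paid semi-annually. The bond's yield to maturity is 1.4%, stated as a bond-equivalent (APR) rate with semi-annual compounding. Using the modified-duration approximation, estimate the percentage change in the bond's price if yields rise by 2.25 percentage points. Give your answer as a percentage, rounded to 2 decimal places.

-4.35%

Periodic yield y = 0.007. Modified duration first:
  t   CF        PV=CF/(1+0.007)^t    t·PV
  1       468.75       465.4916       465.4916
  2       468.75       462.2558       924.5115
  3       468.75       459.0425     1,377.1274
  4    25,468.75    24,767.9321    99,071.7284
  Σ                 26,154.7219   101,838.8589
P = 26,154.7219; D_Mac = 3.89371 half-year periods = 1.94685 yrs; D_mod = 1.94685/(1+0.007) = 1.93332 yrs.
ΔP/P ≈ -D_mod · Δy = -1.93332 × (+0.0225) = -0.043500 = -4.3500%.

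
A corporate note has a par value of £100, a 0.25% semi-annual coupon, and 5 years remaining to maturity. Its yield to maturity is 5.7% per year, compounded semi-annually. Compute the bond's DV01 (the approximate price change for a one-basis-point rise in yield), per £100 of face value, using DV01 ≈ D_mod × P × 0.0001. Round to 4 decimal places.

£0.0370

Periodic yield y = 0.0285.
  t   CF        PV=CF/(1+0.0285)^t    t·PV
  1        0.125         0.1215         0.1215
  2        0.125         0.1182         0.2363
  3        0.125         0.1149         0.3447
  4        0.125         0.1117         0.4468
  5        0.125         0.1086         0.5431
  6        0.125         0.1056         0.6336
  7        0.125         0.1027         0.7188
  8        0.125         0.0998         0.7987
  9        0.125         0.0971         0.8736
  10     100.125        75.5961       755.9613
  Σ                     76.5762       760.6784
P = 76.5762; D_Mac = 9.93361 half-year periods = 4.96680 yrs; D_mod = 4.82917 yrs.
DV01 ≈ 4.82917 × 76.5762 × 0.0001 = 0.036980.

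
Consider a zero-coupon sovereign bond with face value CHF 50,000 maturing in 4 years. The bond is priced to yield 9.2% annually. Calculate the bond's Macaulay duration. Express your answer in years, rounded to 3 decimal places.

4.000 years

A zero-coupon bond has a single cash flow at maturity, so its Macaulay duration equals its maturity: 4 years.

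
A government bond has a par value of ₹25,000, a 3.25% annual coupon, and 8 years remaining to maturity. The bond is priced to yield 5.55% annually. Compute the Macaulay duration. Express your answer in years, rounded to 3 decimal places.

Periodic yield y = 0.0555. Discount each cash flow and weight by its year:
  t   CF        PV=CF/(1+0.0555)^t    t·PV
  1       812.50       769.7774       769.7774
  2       812.50       729.3011     1,458.6023
  3       812.50       690.9532     2,072.8597
  4       812.50       654.6217     2,618.4869
  5       812.50       620.2006     3,101.0030
  6       812.50       587.5894     3,525.5363
  7       812.50       556.6929     3,896.8505
  8    25,812.50    16,755.7614   134,046.0913
  Σ                 21,364.8978   151,489.2075
Price P = Σ PV = 21,364.8978.
Macaulay duration = Σ(t·PV) / P = 151,489.2075 / 21,364.8978 = 7.09057 years.

7.091 years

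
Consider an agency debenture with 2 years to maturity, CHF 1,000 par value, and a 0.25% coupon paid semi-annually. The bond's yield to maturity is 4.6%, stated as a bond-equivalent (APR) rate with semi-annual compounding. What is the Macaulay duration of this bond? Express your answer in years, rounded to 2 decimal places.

Periodic yield y = 0.023. Discount each cash flow and weight by its period:
  t   CF        PV=CF/(1+0.023)^t    t·PV
  1         1.25         1.2219         1.2219
  2         1.25         1.1944         2.3888
  3         1.25         1.1676         3.5027
  4     1,001.25       914.1974     3,656.7897
  Σ                    917.7813     3,663.9032
Price P = Σ PV = 917.7813.
Macaulay duration = Σ(t·PV) / P = 3,663.9032 / 917.7813 = 3.99213 half-year periods.
In years: 3.99213 / 2 = 1.99607 years.

2.00 years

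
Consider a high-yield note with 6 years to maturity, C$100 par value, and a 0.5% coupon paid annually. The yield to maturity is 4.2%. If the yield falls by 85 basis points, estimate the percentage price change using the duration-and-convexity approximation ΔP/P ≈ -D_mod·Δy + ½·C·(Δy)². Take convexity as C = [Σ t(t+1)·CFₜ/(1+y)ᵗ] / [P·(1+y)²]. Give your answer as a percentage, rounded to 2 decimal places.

With y = 0.042:
  t   CF        PV=CF/(1+0.042)^t    t·PV        t(t+1)·PV
  1         0.50         0.4798         0.4798           0.9597
  2         0.50         0.4605         0.9210           2.7630
  3         0.50         0.4419         1.3258           5.3033
  4         0.50         0.4241         1.6965           8.4826
  5         0.50         0.4070         2.0352          12.2110
  6       100.50        78.5163       471.0977       3,297.6840
  Σ                     80.7297       477.5561       3,327.4037
P = 80.7297; D_Mac = 5.91549 yrs; D_mod = 5.67705 yrs; C = 37.96090.
Duration effect: -5.67705 × (-0.0085) = +0.048255
Convexity effect: 0.5 × 37.96090 × (-0.0085)² = +0.0013713
ΔP/P ≈ +0.048255 + 0.0013713 = +0.049626 = +4.9626%.

+4.96%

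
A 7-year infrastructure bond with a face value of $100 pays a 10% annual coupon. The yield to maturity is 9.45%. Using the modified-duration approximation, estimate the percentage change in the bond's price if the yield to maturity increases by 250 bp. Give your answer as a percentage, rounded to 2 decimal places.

Periodic yield y = 0.0945. Modified duration first:
  t   CF        PV=CF/(1+0.0945)^t    t·PV
  1        10.00         9.1366         9.1366
  2        10.00         8.3477        16.6955
  3        10.00         7.6270        22.8809
  4        10.00         6.9685        27.8738
  5        10.00         6.3668        31.8340
  6        10.00         5.8171        34.9025
  7       110.00        58.4632       409.2422
  Σ                    102.7268       552.5655
P = 102.7268; D_Mac = 5.37898 yrs; D_mod = 5.37898/(1+0.0945) = 4.91455 yrs.
ΔP/P ≈ -D_mod · Δy = -4.91455 × (+0.025) = -0.122864 = -12.2864%.

-12.29%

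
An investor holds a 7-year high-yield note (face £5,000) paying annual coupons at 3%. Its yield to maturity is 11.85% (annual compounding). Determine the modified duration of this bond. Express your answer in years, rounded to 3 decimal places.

5.546 years

Periodic yield y = 0.1185. First find Macaulay duration:
  t   CF        PV=CF/(1+0.1185)^t    t·PV
  1       150.00       134.1082       134.1082
  2       150.00       119.9000       239.8001
  3       150.00       107.1972       321.5915
  4       150.00        95.8401       383.3604
  5       150.00        85.6863       428.4314
  6       150.00        76.6082       459.6493
  7     5,150.00     2,351.5559    16,460.8914
  Σ                  2,970.8959    18,427.8323
P = 2,970.8959; Macaulay duration = 18,427.8323 / 2,970.8959 = 6.20279 years.
Modified duration = D_Mac / (1 + y) = 6.20279 / 1.1185 = 5.54563 years.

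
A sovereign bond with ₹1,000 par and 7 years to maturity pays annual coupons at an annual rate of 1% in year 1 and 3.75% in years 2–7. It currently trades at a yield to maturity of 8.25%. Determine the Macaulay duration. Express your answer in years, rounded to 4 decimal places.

Periodic yield y = 0.0825. Discount each cash flow and weight by its year:
  t   CF        PV=CF/(1+0.0825)^t    t·PV
  1        10.00         9.2379         9.2379
  2        37.50        32.0019        64.0038
  3        37.50        29.5629        88.6888
  4        37.50        27.3099       109.2395
  5        37.50        25.2285       126.1426
  6        37.50        23.3058       139.8347
  7     1,037.50       595.6522     4,169.5656
  Σ                    742.2991     4,706.7128
Price P = Σ PV = 742.2991.
Macaulay duration = Σ(t·PV) / P = 4,706.7128 / 742.2991 = 6.34072 years.

6.3407 years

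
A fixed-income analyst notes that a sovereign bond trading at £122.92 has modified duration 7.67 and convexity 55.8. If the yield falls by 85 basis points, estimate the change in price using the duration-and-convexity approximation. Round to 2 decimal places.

Duration effect: -D_mod·Δy = -7.67 × (-0.0085) = +0.065195
Convexity effect: ½·C·(Δy)² = 0.5 × 55.8 × (-0.0085)² = +0.002015775
ΔP/P ≈ +0.065195 + 0.002015775 = +0.067210775
ΔP ≈ 122.92 × (+0.067210775) = +8.261548463.

+£8.26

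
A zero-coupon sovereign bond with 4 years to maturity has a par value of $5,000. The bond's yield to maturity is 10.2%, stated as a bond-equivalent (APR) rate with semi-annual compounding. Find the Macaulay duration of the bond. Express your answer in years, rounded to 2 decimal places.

4.00 years

A zero-coupon bond has a single cash flow at maturity, so its Macaulay duration equals its maturity: 4 years.
(Equivalently: 8 semi-annual periods ÷ 2 = 4 years.)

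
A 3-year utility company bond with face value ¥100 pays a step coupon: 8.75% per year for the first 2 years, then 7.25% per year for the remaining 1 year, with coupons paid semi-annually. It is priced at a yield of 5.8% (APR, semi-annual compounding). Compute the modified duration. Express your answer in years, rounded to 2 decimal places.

2.64 years

Periodic yield y = 0.029. First find Macaulay duration:
  t   CF        PV=CF/(1+0.029)^t    t·PV
  1        4.375         4.2517         4.2517
  2        4.375         4.1319         8.2638
  3        4.375         4.0154        12.0463
  4        4.375         3.9023        15.6091
  5        3.625         3.1422        15.7109
  6      103.625        87.2916       523.7494
  Σ                    106.7350       579.6311
P = 106.7350; Macaulay duration = 579.6311 / 106.7350 = 5.43056 half-year periods = 2.71528 years.
Modified duration = D_Mac / (1 + y) = 2.71528 / 1.029 = 2.63876 years.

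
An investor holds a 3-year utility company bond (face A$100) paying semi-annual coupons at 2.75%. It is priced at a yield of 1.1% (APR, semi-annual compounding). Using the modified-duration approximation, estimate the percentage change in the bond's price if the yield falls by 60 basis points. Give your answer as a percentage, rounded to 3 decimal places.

Periodic yield y = 0.0055. Modified duration first:
  t   CF        PV=CF/(1+0.0055)^t    t·PV
  1        1.375         1.3675         1.3675
  2        1.375         1.3600         2.7200
  3        1.375         1.3526         4.0577
  4        1.375         1.3452         5.3806
  5        1.375         1.3378         6.6890
  6      101.375        98.0931       588.5585
  Σ                    104.8561       608.7734
P = 104.8561; D_Mac = 5.80580 half-year periods = 2.90290 yrs; D_mod = 2.90290/(1+0.0055) = 2.88702 yrs.
ΔP/P ≈ -D_mod · Δy = -2.88702 × (-0.006) = +0.017322 = +1.7322%.

+1.732%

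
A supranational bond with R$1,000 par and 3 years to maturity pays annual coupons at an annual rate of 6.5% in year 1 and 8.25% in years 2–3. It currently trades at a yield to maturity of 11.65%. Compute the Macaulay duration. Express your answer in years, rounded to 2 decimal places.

Periodic yield y = 0.1165. Discount each cash flow and weight by its year:
  t   CF        PV=CF/(1+0.1165)^t    t·PV
  1        65.00        58.2176        58.2176
  2        82.50        66.1815       132.3630
  3     1,082.50       777.7710     2,333.3129
  Σ                    902.1701     2,523.8935
Price P = Σ PV = 902.1701.
Macaulay duration = Σ(t·PV) / P = 2,523.8935 / 902.1701 = 2.79758 years.

2.80 years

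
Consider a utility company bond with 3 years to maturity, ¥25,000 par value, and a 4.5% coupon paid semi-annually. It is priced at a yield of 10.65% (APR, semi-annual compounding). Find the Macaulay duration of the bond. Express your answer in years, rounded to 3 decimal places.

Periodic yield y = 0.05325. Discount each cash flow and weight by its period:
  t   CF        PV=CF/(1+0.05325)^t    t·PV
  1       562.50       534.0612       534.0612
  2       562.50       507.0603     1,014.1206
  3       562.50       481.4244     1,444.2733
  4       562.50       457.0847     1,828.3387
  5       562.50       433.9755     2,169.8774
  6    25,562.50    18,724.6849   112,348.1095
  Σ                 21,138.2910   119,338.7807
Price P = Σ PV = 21,138.2910.
Macaulay duration = Σ(t·PV) / P = 119,338.7807 / 21,138.2910 = 5.64562 half-year periods.
In years: 5.64562 / 2 = 2.82281 years.

2.823 years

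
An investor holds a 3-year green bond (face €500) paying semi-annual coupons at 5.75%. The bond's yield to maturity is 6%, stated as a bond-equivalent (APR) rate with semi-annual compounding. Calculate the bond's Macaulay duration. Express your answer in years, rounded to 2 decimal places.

Periodic yield y = 0.03. Discount each cash flow and weight by its period:
  t   CF        PV=CF/(1+0.03)^t    t·PV
  1       14.375        13.9563        13.9563
  2       14.375        13.5498        27.0996
  3       14.375        13.1552        39.4655
  4       14.375        12.7720        51.0880
  5       14.375        12.4000        62.0000
  6      514.375       430.7810     2,584.6858
  Σ                    496.6143     2,778.2952
Price P = Σ PV = 496.6143.
Macaulay duration = Σ(t·PV) / P = 2,778.2952 / 496.6143 = 5.59447 half-year periods.
In years: 5.59447 / 2 = 2.79724 years.

2.80 years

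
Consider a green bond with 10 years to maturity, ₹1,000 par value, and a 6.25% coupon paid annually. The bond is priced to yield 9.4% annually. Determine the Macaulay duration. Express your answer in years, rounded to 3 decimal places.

Periodic yield y = 0.094. Discount each cash flow and weight by its year:
  t   CF        PV=CF/(1+0.094)^t    t·PV
  1        62.50        57.1298        57.1298
  2        62.50        52.2210       104.4420
  3        62.50        47.7340       143.2021
  4        62.50        43.6326       174.5303
  5        62.50        39.8835       199.4176
  6        62.50        36.4566       218.7396
  7        62.50        33.3241       233.2689
  8        62.50        30.4608       243.6865
  9        62.50        27.8435       250.5917
  10    1,062.50       432.6689     4,326.6894
  Σ                    801.3549     5,951.6977
Price P = Σ PV = 801.3549.
Macaulay duration = Σ(t·PV) / P = 5,951.6977 / 801.3549 = 7.42704 years.

7.427 years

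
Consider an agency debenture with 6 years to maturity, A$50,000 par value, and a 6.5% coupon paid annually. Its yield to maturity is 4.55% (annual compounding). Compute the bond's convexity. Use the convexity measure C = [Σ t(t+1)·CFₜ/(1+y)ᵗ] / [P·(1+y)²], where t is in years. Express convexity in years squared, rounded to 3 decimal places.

With y = 0.0455:
  t   CF        PV=CF/(1+0.0455)^t    t·PV        t(t+1)·PV
  1     3,250.00     3,108.5605     3,108.5605       6,217.1210
  2     3,250.00     2,973.2764     5,946.5528      17,839.6585
  3     3,250.00     2,843.8799     8,531.6397      34,126.5586
  4     3,250.00     2,720.1147    10,880.4587      54,402.2934
  5     3,250.00     2,601.7357    13,008.6785      78,052.0708
  6    53,250.00    40,773.2556   244,639.5333   1,712,476.7331
  Σ                 55,020.8227   286,115.4234   1,903,114.4355
P = 55,020.8227.
Convexity = Σ t(t+1)·PV / [P·(1+y)²] = 1,903,114.4355 / (55,020.8227 × 1.093070) = 31.64388.

31.644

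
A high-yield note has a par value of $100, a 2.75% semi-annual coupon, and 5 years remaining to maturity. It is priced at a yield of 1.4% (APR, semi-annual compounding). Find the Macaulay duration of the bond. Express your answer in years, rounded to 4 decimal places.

4.7168 years

Periodic yield y = 0.007. Discount each cash flow and weight by its period:
  t   CF        PV=CF/(1+0.007)^t    t·PV
  1        1.375         1.3654         1.3654
  2        1.375         1.3560         2.7119
  3        1.375         1.3465         4.0396
  4        1.375         1.3372         5.3487
  5        1.375         1.3279         6.6393
  6        1.375         1.3186         7.9118
  7        1.375         1.3095         9.1663
  8        1.375         1.3004        10.4030
  9        1.375         1.2913        11.6220
  10     101.375        94.5445       945.4448
  Σ                    106.4972     1,004.6528
Price P = Σ PV = 106.4972.
Macaulay duration = Σ(t·PV) / P = 1,004.6528 / 106.4972 = 9.43360 half-year periods.
In years: 9.43360 / 2 = 4.71680 years.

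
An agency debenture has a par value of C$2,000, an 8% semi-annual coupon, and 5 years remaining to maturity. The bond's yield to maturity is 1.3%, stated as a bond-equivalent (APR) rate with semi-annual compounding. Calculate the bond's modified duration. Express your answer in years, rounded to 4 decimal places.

Periodic yield y = 0.0065. First find Macaulay duration:
  t   CF        PV=CF/(1+0.0065)^t    t·PV
  1        80.00        79.4834        79.4834
  2        80.00        78.9701       157.9401
  3        80.00        78.4601       235.3802
  4        80.00        77.9534       311.8135
  5        80.00        77.4499       387.2497
  6        80.00        76.9498       461.6986
  7        80.00        76.4528       535.1698
  8        80.00        75.9591       607.6727
  9        80.00        75.4685       679.2169
  10    2,080.00     1,949.5103    19,495.1034
  Σ                  2,646.6573    22,950.7282
P = 2,646.6573; Macaulay duration = 22,950.7282 / 2,646.6573 = 8.67159 half-year periods = 4.33580 years.
Modified duration = D_Mac / (1 + y) = 4.33580 / 1.0065 = 4.30779 years.

4.3078 years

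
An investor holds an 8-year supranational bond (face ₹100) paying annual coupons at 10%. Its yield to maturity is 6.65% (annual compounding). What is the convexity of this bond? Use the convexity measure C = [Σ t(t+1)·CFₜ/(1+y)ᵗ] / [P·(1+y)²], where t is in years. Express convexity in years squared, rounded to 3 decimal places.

43.248

With y = 0.0665:
  t   CF        PV=CF/(1+0.0665)^t    t·PV        t(t+1)·PV
  1        10.00         9.3765         9.3765          18.7529
  2        10.00         8.7918        17.5836          52.7509
  3        10.00         8.2436        24.7308          98.9233
  4        10.00         7.7296        30.9184         154.5918
  5        10.00         7.2476        36.2381         217.4287
  6        10.00         6.7957        40.7743         285.4198
  7        10.00         6.3720        44.6038         356.8305
  8       110.00        65.7212       525.7700       4,731.9299
  Σ                    120.2780       729.9955       5,916.6280
P = 120.2780.
Convexity = Σ t(t+1)·PV / [P·(1+y)²] = 5,916.6280 / (120.2780 × 1.137422) = 43.24802.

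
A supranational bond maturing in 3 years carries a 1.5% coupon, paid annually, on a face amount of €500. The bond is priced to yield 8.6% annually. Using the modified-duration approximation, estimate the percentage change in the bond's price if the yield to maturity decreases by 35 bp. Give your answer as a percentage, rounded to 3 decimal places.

+0.951%

Periodic yield y = 0.086. Modified duration first:
  t   CF        PV=CF/(1+0.086)^t    t·PV
  1         7.50         6.9061         6.9061
  2         7.50         6.3592        12.7184
  3       507.50       396.2293     1,188.6879
  Σ                    409.4945     1,208.3123
P = 409.4945; D_Mac = 2.95074 yrs; D_mod = 2.95074/(1+0.086) = 2.71707 yrs.
ΔP/P ≈ -D_mod · Δy = -2.71707 × (-0.0035) = +0.009510 = +0.9510%.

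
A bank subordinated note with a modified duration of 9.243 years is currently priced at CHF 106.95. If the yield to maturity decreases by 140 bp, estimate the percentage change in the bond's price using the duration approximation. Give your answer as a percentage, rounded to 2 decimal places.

Duration approximation: ΔP/P ≈ -D_mod · Δy = -9.243 × (-0.014) = +0.129402.
As a percentage: +12.9402%.

+12.94%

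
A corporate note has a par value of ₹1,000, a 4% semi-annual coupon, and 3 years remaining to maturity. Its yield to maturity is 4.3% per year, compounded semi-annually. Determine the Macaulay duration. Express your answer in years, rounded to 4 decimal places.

Periodic yield y = 0.0215. Discount each cash flow and weight by its period:
  t   CF        PV=CF/(1+0.0215)^t    t·PV
  1        20.00        19.5791        19.5791
  2        20.00        19.1670        38.3339
  3        20.00        18.7635        56.2906
  4        20.00        18.3686        73.4745
  5        20.00        17.9820        89.9100
  6     1,020.00       897.7800     5,386.6802
  Σ                    991.6402     5,664.2684
Price P = Σ PV = 991.6402.
Macaulay duration = Σ(t·PV) / P = 5,664.2684 / 991.6402 = 5.71202 half-year periods.
In years: 5.71202 / 2 = 2.85601 years.

2.8560 years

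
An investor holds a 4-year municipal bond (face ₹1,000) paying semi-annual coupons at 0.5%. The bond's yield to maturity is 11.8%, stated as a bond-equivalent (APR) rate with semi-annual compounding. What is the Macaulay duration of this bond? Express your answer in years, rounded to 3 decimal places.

Periodic yield y = 0.059. Discount each cash flow and weight by its period:
  t   CF        PV=CF/(1+0.059)^t    t·PV
  1         2.50         2.3607         2.3607
  2         2.50         2.2292         4.4584
  3         2.50         2.1050         6.3150
  4         2.50         1.9877         7.9509
  5         2.50         1.8770         9.3849
  6         2.50         1.7724        10.6345
  7         2.50         1.6737        11.7156
  8     1,002.50       633.7481     5,069.9852
  Σ                    647.7538     5,122.8052
Price P = Σ PV = 647.7538.
Macaulay duration = Σ(t·PV) / P = 5,122.8052 / 647.7538 = 7.90857 half-year periods.
In years: 7.90857 / 2 = 3.95428 years.

3.954 years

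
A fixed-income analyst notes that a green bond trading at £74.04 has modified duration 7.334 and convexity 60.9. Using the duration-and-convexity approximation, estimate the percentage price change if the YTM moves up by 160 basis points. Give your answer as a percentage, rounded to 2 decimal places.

-10.95%

Duration effect: -D_mod·Δy = -7.334 × (+0.016) = -0.117344
Convexity effect: ½·C·(Δy)² = 0.5 × 60.9 × (0.016)² = +0.0077952
ΔP/P ≈ -0.117344 + 0.0077952 = -0.1095488
= -10.95488%.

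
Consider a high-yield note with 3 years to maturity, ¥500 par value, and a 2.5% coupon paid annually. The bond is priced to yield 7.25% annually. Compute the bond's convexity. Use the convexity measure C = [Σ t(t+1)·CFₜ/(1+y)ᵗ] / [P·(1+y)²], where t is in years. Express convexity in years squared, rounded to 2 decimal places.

10.07

With y = 0.0725:
  t   CF        PV=CF/(1+0.0725)^t    t·PV        t(t+1)·PV
  1        12.50        11.6550        11.6550          23.3100
  2        12.50        10.8671        21.7343          65.2029
  3       512.50       415.4339     1,246.3018       4,985.2072
  Σ                    437.9561     1,279.6911       5,073.7201
P = 437.9561.
Convexity = Σ t(t+1)·PV / [P·(1+y)²] = 5,073.7201 / (437.9561 × 1.150256) = 10.07167.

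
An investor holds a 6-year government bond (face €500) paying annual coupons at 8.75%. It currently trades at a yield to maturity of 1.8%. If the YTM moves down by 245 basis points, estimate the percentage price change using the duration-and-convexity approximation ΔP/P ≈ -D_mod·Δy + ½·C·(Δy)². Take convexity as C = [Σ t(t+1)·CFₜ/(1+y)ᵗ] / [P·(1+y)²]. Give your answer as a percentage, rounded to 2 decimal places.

With y = 0.018:
  t   CF        PV=CF/(1+0.018)^t    t·PV        t(t+1)·PV
  1        43.75        42.9764        42.9764          85.9528
  2        43.75        42.2165        84.4331         253.2992
  3        43.75        41.4701       124.4102         497.6408
  4        43.75        40.7368       162.9472         814.7361
  5        43.75        40.0165       200.0825       1,200.4952
  6       543.75       488.5540     2,931.3242      20,519.2693
  Σ                    695.9704     3,546.1736      23,371.3934
P = 695.9704; D_Mac = 5.09529 yrs; D_mod = 5.00520 yrs; C = 32.40398.
Duration effect: -5.00520 × (-0.0245) = +0.122627
Convexity effect: 0.5 × 32.40398 × (-0.0245)² = +0.0097252
ΔP/P ≈ +0.122627 + 0.0097252 = +0.132353 = +13.2353%.

+13.24%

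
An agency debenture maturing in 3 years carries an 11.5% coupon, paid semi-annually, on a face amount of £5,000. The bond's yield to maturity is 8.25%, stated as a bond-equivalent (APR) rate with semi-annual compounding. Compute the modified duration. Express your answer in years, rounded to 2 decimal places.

Periodic yield y = 0.04125. First find Macaulay duration:
  t   CF        PV=CF/(1+0.04125)^t    t·PV
  1       287.50       276.1104       276.1104
  2       287.50       265.1721       530.3442
  3       287.50       254.6671       764.0012
  4       287.50       244.5782       978.3129
  5       287.50       234.8891     1,174.4453
  6     5,287.50     4,148.7789    24,892.6736
  Σ                  5,424.1958    28,615.8876
P = 5,424.1958; Macaulay duration = 28,615.8876 / 5,424.1958 = 5.27560 half-year periods = 2.63780 years.
Modified duration = D_Mac / (1 + y) = 2.63780 / 1.04125 = 2.53330 years.

2.53 years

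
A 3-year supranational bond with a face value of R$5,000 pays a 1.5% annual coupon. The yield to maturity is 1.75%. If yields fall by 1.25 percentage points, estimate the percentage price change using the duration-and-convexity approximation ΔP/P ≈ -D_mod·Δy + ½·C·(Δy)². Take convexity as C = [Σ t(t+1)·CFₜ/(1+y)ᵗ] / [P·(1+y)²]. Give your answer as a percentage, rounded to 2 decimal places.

With y = 0.0175:
  t   CF        PV=CF/(1+0.0175)^t    t·PV        t(t+1)·PV
  1        75.00        73.7101        73.7101         147.4201
  2        75.00        72.4423       144.8847         434.6540
  3     5,075.00     4,817.6228    14,452.8684      57,811.4735
  Σ                  4,963.7752    14,671.4631      58,393.5477
P = 4,963.7752; D_Mac = 2.95571 yrs; D_mod = 2.90487 yrs; C = 11.36276.
Duration effect: -2.90487 × (-0.0125) = +0.036311
Convexity effect: 0.5 × 11.36276 × (-0.0125)² = +0.0008877
ΔP/P ≈ +0.036311 + 0.0008877 = +0.037199 = +3.7199%.

+3.72%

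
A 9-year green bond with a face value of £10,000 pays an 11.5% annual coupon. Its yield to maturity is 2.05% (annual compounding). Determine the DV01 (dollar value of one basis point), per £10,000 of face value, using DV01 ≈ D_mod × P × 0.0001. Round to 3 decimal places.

Periodic yield y = 0.0205.
  t   CF        PV=CF/(1+0.0205)^t    t·PV
  1     1,150.00     1,126.8986     1,126.8986
  2     1,150.00     1,104.2612     2,208.5224
  3     1,150.00     1,082.0786     3,246.2358
  4     1,150.00     1,060.3416     4,241.3664
  5     1,150.00     1,039.0413     5,195.2063
  6     1,150.00     1,018.1688     6,109.0128
  7     1,150.00       997.7156     6,984.0094
  8     1,150.00       977.6733     7,821.3866
  9    11,150.00     9,288.7609    83,598.8485
  Σ                 17,694.9400   120,531.4870
P = 17,694.9400; D_Mac = 6.81164 yrs; D_mod = 6.67480 yrs.
DV01 ≈ 6.67480 × 17,694.9400 × 0.0001 = 11.811023.

£11.811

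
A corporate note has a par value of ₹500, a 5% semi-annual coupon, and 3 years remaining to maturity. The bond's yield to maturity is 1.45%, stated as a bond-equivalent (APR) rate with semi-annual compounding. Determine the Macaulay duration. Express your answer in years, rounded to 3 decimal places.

Periodic yield y = 0.00725. Discount each cash flow and weight by its period:
  t   CF        PV=CF/(1+0.00725)^t    t·PV
  1        12.50        12.4100        12.4100
  2        12.50        12.3207        24.6414
  3        12.50        12.2320        36.6961
  4        12.50        12.1440        48.5759
  5        12.50        12.0566        60.2828
  6       512.50       490.7612     2,944.5672
  Σ                    551.9245     3,127.1734
Price P = Σ PV = 551.9245.
Macaulay duration = Σ(t·PV) / P = 3,127.1734 / 551.9245 = 5.66594 half-year periods.
In years: 5.66594 / 2 = 2.83297 years.

2.833 years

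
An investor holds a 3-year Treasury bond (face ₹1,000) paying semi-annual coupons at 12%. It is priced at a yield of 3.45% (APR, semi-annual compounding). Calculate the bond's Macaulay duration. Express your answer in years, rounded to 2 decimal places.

Periodic yield y = 0.01725. Discount each cash flow and weight by its period:
  t   CF        PV=CF/(1+0.01725)^t    t·PV
  1        60.00        58.9826        58.9826
  2        60.00        57.9824       115.9647
  3        60.00        56.9991       170.9974
  4        60.00        56.0326       224.1302
  5        60.00        55.0824       275.4119
  6     1,060.00       956.6205     5,739.7229
  Σ                  1,241.6995     6,585.2097
Price P = Σ PV = 1,241.6995.
Macaulay duration = Σ(t·PV) / P = 6,585.2097 / 1,241.6995 = 5.30338 half-year periods.
In years: 5.30338 / 2 = 2.65169 years.

2.65 years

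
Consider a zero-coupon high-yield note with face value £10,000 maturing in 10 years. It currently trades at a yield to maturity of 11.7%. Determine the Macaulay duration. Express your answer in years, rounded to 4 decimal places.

10.0000 years

A zero-coupon bond has a single cash flow at maturity, so its Macaulay duration equals its maturity: 10 years.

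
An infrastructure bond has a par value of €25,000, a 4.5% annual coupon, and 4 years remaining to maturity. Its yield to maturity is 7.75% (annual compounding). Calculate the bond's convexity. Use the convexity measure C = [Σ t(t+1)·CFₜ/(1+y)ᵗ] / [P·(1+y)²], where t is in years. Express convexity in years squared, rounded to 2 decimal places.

15.70

With y = 0.0775:
  t   CF        PV=CF/(1+0.0775)^t    t·PV        t(t+1)·PV
  1     1,125.00     1,044.0835     1,044.0835       2,088.1671
  2     1,125.00       968.9870     1,937.9741       5,813.9222
  3     1,125.00       899.2919     2,697.8757      10,791.5029
  4    26,125.00    19,381.4910    77,525.9640     387,629.8199
  Σ                 22,293.8535    83,205.8973     406,323.4121
P = 22,293.8535.
Convexity = Σ t(t+1)·PV / [P·(1+y)²] = 406,323.4121 / (22,293.8535 × 1.161006) = 15.69828.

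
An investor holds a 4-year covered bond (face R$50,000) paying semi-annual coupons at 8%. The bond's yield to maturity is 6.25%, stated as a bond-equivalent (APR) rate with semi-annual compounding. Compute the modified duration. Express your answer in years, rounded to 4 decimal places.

3.4115 years

Periodic yield y = 0.03125. First find Macaulay duration:
  t   CF        PV=CF/(1+0.03125)^t    t·PV
  1     2,000.00     1,939.3939     1,939.3939
  2     2,000.00     1,880.6244     3,761.2489
  3     2,000.00     1,823.6358     5,470.9074
  4     2,000.00     1,768.3741     7,073.4965
  5     2,000.00     1,714.7870     8,573.9351
  6     2,000.00     1,662.8238     9,976.9427
  7     2,000.00     1,612.4352    11,287.0463
  8    52,000.00    40,652.9112   325,223.2895
  Σ                 53,054.9855   373,306.2602
P = 53,054.9855; Macaulay duration = 373,306.2602 / 53,054.9855 = 7.03621 half-year periods = 3.51811 years.
Modified duration = D_Mac / (1 + y) = 3.51811 / 1.03125 = 3.41150 years.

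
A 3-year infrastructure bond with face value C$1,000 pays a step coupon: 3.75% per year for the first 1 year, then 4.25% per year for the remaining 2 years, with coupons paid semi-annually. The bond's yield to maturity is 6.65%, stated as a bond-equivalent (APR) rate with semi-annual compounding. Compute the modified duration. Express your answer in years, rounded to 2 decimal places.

2.76 years

Periodic yield y = 0.03325. First find Macaulay duration:
  t   CF        PV=CF/(1+0.03325)^t    t·PV
  1        18.75        18.1466        18.1466
  2        18.75        17.5627        35.1253
  3        21.25        19.2638        57.7915
  4        21.25        18.6439        74.5757
  5        21.25        18.0440        90.2198
  6     1,021.25       839.2659     5,035.5955
  Σ                    930.9269     5,311.4544
P = 930.9269; Macaulay duration = 5,311.4544 / 930.9269 = 5.70555 half-year periods = 2.85278 years.
Modified duration = D_Mac / (1 + y) = 2.85278 / 1.03325 = 2.76097 years.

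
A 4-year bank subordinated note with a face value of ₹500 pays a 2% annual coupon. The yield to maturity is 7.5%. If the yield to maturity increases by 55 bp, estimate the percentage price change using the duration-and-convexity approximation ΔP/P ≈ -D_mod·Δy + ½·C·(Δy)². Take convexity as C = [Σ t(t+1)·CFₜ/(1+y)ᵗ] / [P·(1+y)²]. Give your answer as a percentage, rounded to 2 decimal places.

-1.95%

With y = 0.075:
  t   CF        PV=CF/(1+0.075)^t    t·PV        t(t+1)·PV
  1        10.00         9.3023         9.3023          18.6047
  2        10.00         8.6533        17.3067          51.9200
  3        10.00         8.0496        24.1488          96.5953
  4       510.00       381.8883     1,527.5531       7,637.7654
  Σ                    407.8935     1,578.3109       7,804.8853
P = 407.8935; D_Mac = 3.86942 yrs; D_mod = 3.59946 yrs; C = 16.55781.
Duration effect: -3.59946 × (+0.0055) = -0.019797
Convexity effect: 0.5 × 16.55781 × (0.0055)² = +0.0002504
ΔP/P ≈ -0.019797 + 0.0002504 = -0.019547 = -1.9547%.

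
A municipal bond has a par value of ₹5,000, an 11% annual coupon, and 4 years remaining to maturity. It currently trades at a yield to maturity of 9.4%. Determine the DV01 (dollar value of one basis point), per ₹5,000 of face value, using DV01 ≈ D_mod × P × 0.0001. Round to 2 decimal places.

Periodic yield y = 0.094.
  t   CF        PV=CF/(1+0.094)^t    t·PV
  1       550.00       502.7422       502.7422
  2       550.00       459.5450       919.0900
  3       550.00       420.0594     1,260.1782
  4     5,550.00     3,874.5716    15,498.2866
  Σ                  5,256.9183    18,180.2970
P = 5,256.9183; D_Mac = 3.45836 yrs; D_mod = 3.16120 yrs.
DV01 ≈ 3.16120 × 5,256.9183 × 0.0001 = 1.661819.

₹1.66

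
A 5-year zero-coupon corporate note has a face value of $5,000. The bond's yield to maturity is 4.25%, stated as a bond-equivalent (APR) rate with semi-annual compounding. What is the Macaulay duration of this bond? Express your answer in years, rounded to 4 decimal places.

A zero-coupon bond has a single cash flow at maturity, so its Macaulay duration equals its maturity: 5 years.
(Equivalently: 10 semi-annual periods ÷ 2 = 5 years.)

5.0000 years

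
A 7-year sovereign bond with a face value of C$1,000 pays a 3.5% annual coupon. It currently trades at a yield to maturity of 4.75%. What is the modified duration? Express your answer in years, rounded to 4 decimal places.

Periodic yield y = 0.0475. First find Macaulay duration:
  t   CF        PV=CF/(1+0.0475)^t    t·PV
  1        35.00        33.4129        33.4129
  2        35.00        31.8977        63.7955
  3        35.00        30.4513        91.3539
  4        35.00        29.0705       116.2818
  5        35.00        27.7522       138.7612
  6        35.00        26.4938       158.9627
  7     1,035.00       747.9320     5,235.5242
  Σ                    927.0104     5,838.0921
P = 927.0104; Macaulay duration = 5,838.0921 / 927.0104 = 6.29776 years.
Modified duration = D_Mac / (1 + y) = 6.29776 / 1.0475 = 6.01218 years.

6.0122 years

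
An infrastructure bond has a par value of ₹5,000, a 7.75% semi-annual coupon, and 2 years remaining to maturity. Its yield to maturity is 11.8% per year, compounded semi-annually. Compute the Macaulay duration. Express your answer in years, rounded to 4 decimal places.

Periodic yield y = 0.059. Discount each cash flow and weight by its period:
  t   CF        PV=CF/(1+0.059)^t    t·PV
  1       193.75       182.9556       182.9556
  2       193.75       172.7626       345.5252
  3       193.75       163.1375       489.4125
  4     5,193.75     4,129.4974    16,517.9897
  Σ                  4,648.3532    17,535.8831
Price P = Σ PV = 4,648.3532.
Macaulay duration = Σ(t·PV) / P = 17,535.8831 / 4,648.3532 = 3.77249 half-year periods.
In years: 3.77249 / 2 = 1.88625 years.

1.8862 years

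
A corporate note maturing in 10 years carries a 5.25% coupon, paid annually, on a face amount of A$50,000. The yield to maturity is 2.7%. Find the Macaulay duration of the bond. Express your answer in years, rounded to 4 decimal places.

Periodic yield y = 0.027. Discount each cash flow and weight by its year:
  t   CF        PV=CF/(1+0.027)^t    t·PV
  1     2,625.00     2,555.9883     2,555.9883
  2     2,625.00     2,488.7910     4,977.5819
  3     2,625.00     2,423.3602     7,270.0807
  4     2,625.00     2,359.6497     9,438.5988
  5     2,625.00     2,297.6141    11,488.0706
  6     2,625.00     2,237.2095    13,423.2567
  7     2,625.00     2,178.3928    15,248.7499
  8     2,625.00     2,121.1225    16,968.9803
  9     2,625.00     2,065.3579    18,588.2209
  10   52,625.00    40,316.9503   403,169.5026
  Σ                 61,044.4363   503,129.0307
Price P = Σ PV = 61,044.4363.
Macaulay duration = Σ(t·PV) / P = 503,129.0307 / 61,044.4363 = 8.24201 years.

8.2420 years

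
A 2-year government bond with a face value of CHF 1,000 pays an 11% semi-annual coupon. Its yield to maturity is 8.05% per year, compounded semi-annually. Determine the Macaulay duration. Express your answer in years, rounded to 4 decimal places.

1.8533 years

Periodic yield y = 0.04025. Discount each cash flow and weight by its period:
  t   CF        PV=CF/(1+0.04025)^t    t·PV
  1        55.00        52.8719        52.8719
  2        55.00        50.8262       101.6523
  3        55.00        48.8596       146.5787
  4     1,055.00       900.9518     3,603.8072
  Σ                  1,053.5094     3,904.9101
Price P = Σ PV = 1,053.5094.
Macaulay duration = Σ(t·PV) / P = 3,904.9101 / 1,053.5094 = 3.70657 half-year periods.
In years: 3.70657 / 2 = 1.85329 years.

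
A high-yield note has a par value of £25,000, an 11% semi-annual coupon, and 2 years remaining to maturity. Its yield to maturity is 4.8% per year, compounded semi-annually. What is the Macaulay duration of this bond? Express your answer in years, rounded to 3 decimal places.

Periodic yield y = 0.024. Discount each cash flow and weight by its period:
  t   CF        PV=CF/(1+0.024)^t    t·PV
  1     1,375.00     1,342.7734     1,342.7734
  2     1,375.00     1,311.3022     2,622.6044
  3     1,375.00     1,280.5685     3,841.7056
  4    26,375.00    23,987.9228    95,951.6910
  Σ                 27,922.5669   103,758.7745
Price P = Σ PV = 27,922.5669.
Macaulay duration = Σ(t·PV) / P = 103,758.7745 / 27,922.5669 = 3.71595 half-year periods.
In years: 3.71595 / 2 = 1.85797 years.

1.858 years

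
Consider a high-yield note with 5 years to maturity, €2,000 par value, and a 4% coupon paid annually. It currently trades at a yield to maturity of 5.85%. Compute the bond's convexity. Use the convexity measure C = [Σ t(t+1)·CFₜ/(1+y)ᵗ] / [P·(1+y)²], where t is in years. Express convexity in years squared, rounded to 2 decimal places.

With y = 0.0585:
  t   CF        PV=CF/(1+0.0585)^t    t·PV        t(t+1)·PV
  1        80.00        75.5786        75.5786         151.1573
  2        80.00        71.4017       142.8033         428.4099
  3        80.00        67.4555       202.3665         809.4661
  4        80.00        63.7274       254.9098       1,274.5490
  5     2,080.00     1,565.3412     7,826.7061      46,960.2368
  Σ                  1,843.5045     8,502.3644      49,623.8190
P = 1,843.5045.
Convexity = Σ t(t+1)·PV / [P·(1+y)²] = 49,623.8190 / (1,843.5045 × 1.120422) = 24.02505.

24.03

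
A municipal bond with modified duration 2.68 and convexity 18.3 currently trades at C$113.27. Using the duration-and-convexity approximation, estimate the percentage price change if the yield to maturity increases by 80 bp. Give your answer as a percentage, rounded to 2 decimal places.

-2.09%

Duration effect: -D_mod·Δy = -2.68 × (+0.008) = -0.021440
Convexity effect: ½·C·(Δy)² = 0.5 × 18.3 × (0.008)² = +0.0005856
ΔP/P ≈ -0.021440 + 0.0005856 = -0.0208544
= -2.08544%.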